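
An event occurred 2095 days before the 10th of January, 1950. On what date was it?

−365 (one year) → Jan 10, 1949 (1730 left).
−366 (one year; includes Feb 29, 1948) → Jan 10, 1948 (1364 left).
−365 (one year) → Jan 10, 1947 (999 left).
−365 (one year) → Jan 10, 1946 (634 left).
−365 (one year) → Jan 10, 1945 (269 left).
−10 → Dec 31, 1944 (end of Dec, 31 days; 259 left).
−31 → Nov 30, 1944 (end of Nov, 30 days; 228 left).
−30 → Oct 31, 1944 (end of Oct, 31 days; 198 left).
−31 → Sep 30, 1944 (end of Sep, 30 days; 167 left).
−30 → Aug 31, 1944 (end of Aug, 31 days; 137 left).
−31 → Jul 31, 1944 (end of Jul, 31 days; 106 left).
−31 → Jun 30, 1944 (end of Jun, 30 days; 75 left).
−30 → May 31, 1944 (end of May, 31 days; 45 left).
−31 → Apr 30, 1944 (end of Apr, 30 days; 14 left).
−14 → Apr 16, 1944.

April 16, 1944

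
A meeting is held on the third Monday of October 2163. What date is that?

October 17, 2163

October 1, 2163 is a Saturday.
The first Monday is therefore October 3 (2 days later).
The third Monday is 3 + 2×7 = October 17.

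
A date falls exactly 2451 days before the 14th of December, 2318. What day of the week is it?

Friday

First find the weekday of Dec 14, 2318. Doomsday rule: the anchor day for the 2300s is Wednesday. For year 18: 18÷12 = 1 r 6, and 6÷4 = 1, so 1+6+1 = 8.
Wednesday + 8 ≡ Thursday — that's 2318's doomsday.
In December the doomsday date is Dec 12.
Dec 14 is 2 days after Dec 12; 2 mod 7 = 2, so Thursday + 2 = Saturday.
2451 mod 7 = 1, so 2451 days before a Saturday is Saturday − 1 = Friday.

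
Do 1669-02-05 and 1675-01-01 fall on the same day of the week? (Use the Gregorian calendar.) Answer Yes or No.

Yes

From Feb 5, 1669 to Jan 1, 1675 is 2156 days.
2156 mod 7 = 0, so they are the same weekday.
(Feb 5, 1669 is a Tuesday; Jan 1, 1675 is a Tuesday.)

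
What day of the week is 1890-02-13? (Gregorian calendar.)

Doomsday rule: the anchor day for the 1800s is Friday. For year 90: 90÷12 = 7 r 6, and 6÷4 = 1, so 7+6+1 = 14.
Friday + 14 ≡ Friday — that's 1890's doomsday.
In February the doomsday date is Feb 28 (1890 is not a leap year).
Feb 13 is 15 days before Feb 28; 15 mod 7 = 1, so Friday − 1 = Thursday.

Thursday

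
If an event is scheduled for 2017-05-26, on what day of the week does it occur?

Friday

January 1, 2017 is a Sunday.
Jan 1, 2017 → Feb 1, 2017: 31 days (January has 31).
Feb 1, 2017 → Mar 1, 2017: 28 days (February has 28).
Mar 1, 2017 → Apr 1, 2017: 31 days (March has 31).
Apr 1, 2017 → May 1, 2017: 30 days (April has 30).
May 1, 2017 → May 26, 2017: 25 days.
Total: 145 days.
145 mod 7 = 5, so Sunday + 5 = Friday.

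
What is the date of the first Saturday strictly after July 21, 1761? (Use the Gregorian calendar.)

July 25, 1761

Jul 21, 1761 is a Tuesday.
From Tuesday to the next Saturday is 4 days.
Jul 21, 1761 + 4 = Jul 25, 1761.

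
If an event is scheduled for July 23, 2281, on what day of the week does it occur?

Doomsday rule: the anchor day for the 2200s is Friday. For year 81: 81÷12 = 6 r 9, and 9÷4 = 2, so 6+9+2 = 17.
Friday + 17 ≡ Monday — that's 2281's doomsday.
In July the doomsday date is Jul 11.
Jul 23 is 12 days after Jul 11; 12 mod 7 = 5, so Monday + 5 = Saturday.

Saturday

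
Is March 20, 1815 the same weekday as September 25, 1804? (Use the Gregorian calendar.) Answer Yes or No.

No

From Sep 25, 1804 to Mar 20, 1815 is 3828 days.
3828 mod 7 = 6, so they are different weekdays.
(Sep 25, 1804 is a Tuesday; Mar 20, 1815 is a Monday.)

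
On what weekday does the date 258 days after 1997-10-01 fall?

Oct 1, 1997 is a Wednesday.
258 mod 7 = 6, so 258 days after a Wednesday is Wednesday + 6 = Tuesday.

Tuesday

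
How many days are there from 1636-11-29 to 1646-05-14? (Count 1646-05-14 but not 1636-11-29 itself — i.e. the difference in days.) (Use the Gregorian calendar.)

Nov 29, 1636 → Nov 29, 1637: 365 days.
Nov 29, 1637 → Nov 29, 1638: 365 days.
Nov 29, 1638 → Nov 29, 1639: 365 days.
Nov 29, 1639 → Nov 29, 1640: 366 days (Feb 29, 1640 is in that span).
Nov 29, 1640 → Nov 29, 1641: 365 days.
Nov 29, 1641 → Nov 29, 1642: 365 days.
Nov 29, 1642 → Nov 29, 1643: 365 days.
Nov 29, 1643 → Nov 29, 1644: 366 days (Feb 29, 1644 is in that span).
Nov 29, 1644 → Nov 29, 1645: 365 days.
Nov 29, 1645 → Dec 29, 1645: 30 days (November has 30).
Dec 29, 1645 → Jan 29, 1646: 31 days (December has 31).
Jan 29, 1646 → Feb 28, 1646: 30 days (January has 31).
Feb 28, 1646 → Mar 28, 1646: 28 days (February has 28).
Mar 28, 1646 → Apr 28, 1646: 31 days (March has 31).
Apr 28, 1646 → May 14, 1646: 16 days.
Total: 3453 days.

3453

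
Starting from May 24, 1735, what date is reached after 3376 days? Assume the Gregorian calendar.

August 20, 1744

+366 (one year; includes Feb 29, 1736) → May 24, 1736 (3010 left).
+365 (one year) → May 24, 1737 (2645 left).
+365 (one year) → May 24, 1738 (2280 left).
+365 (one year) → May 24, 1739 (1915 left).
+366 (one year; includes Feb 29, 1740) → May 24, 1740 (1549 left).
+365 (one year) → May 24, 1741 (1184 left).
+365 (one year) → May 24, 1742 (819 left).
+365 (one year) → May 24, 1743 (454 left).
+366 (one year; includes Feb 29, 1744) → May 24, 1744 (88 left).
May has 31 days: +8 → Jun 1, 1744 (80 left).
Jun has 30 days: +30 → Jul 1, 1744 (50 left).
Jul has 31 days: +31 → Aug 1, 1744 (19 left).
+19 → Aug 20, 1744.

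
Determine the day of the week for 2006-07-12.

January 1, 2006 is a Sunday.
Jan 1, 2006 → Feb 1, 2006: 31 days (January has 31).
Feb 1, 2006 → Mar 1, 2006: 28 days (February has 28).
Mar 1, 2006 → Apr 1, 2006: 31 days (March has 31).
Apr 1, 2006 → May 1, 2006: 30 days (April has 30).
May 1, 2006 → Jun 1, 2006: 31 days (May has 31).
Jun 1, 2006 → Jul 1, 2006: 30 days (June has 30).
Jul 1, 2006 → Jul 12, 2006: 11 days.
Total: 192 days.
192 mod 7 = 3, so Sunday + 3 = Wednesday.

Wednesday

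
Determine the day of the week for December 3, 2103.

Monday

Doomsday rule: the anchor day for the 2100s is Sunday. For year 03: 3÷12 = 0 r 3, and 3÷4 = 0, so 0+3+0 = 3.
Sunday + 3 ≡ Wednesday — that's 2103's doomsday.
In December the doomsday date is Dec 12.
Dec 3 is 9 days before Dec 12; 9 mod 7 = 2, so Wednesday − 2 = Monday.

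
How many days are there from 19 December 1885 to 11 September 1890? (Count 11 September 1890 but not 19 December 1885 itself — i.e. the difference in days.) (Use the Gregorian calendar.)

Dec 19, 1885 → Dec 19, 1886: 365 days.
Dec 19, 1886 → Dec 19, 1887: 365 days.
Dec 19, 1887 → Dec 19, 1888: 366 days (Feb 29, 1888 is in that span).
Dec 19, 1888 → Dec 19, 1889: 365 days.
Dec 19, 1889 → Jan 19, 1890: 31 days (December has 31).
Jan 19, 1890 → Feb 19, 1890: 31 days (January has 31).
Feb 19, 1890 → Mar 19, 1890: 28 days (February has 28).
Mar 19, 1890 → Apr 19, 1890: 31 days (March has 31).
Apr 19, 1890 → May 19, 1890: 30 days (April has 30).
May 19, 1890 → Jun 19, 1890: 31 days (May has 31).
Jun 19, 1890 → Jul 19, 1890: 30 days (June has 30).
Jul 19, 1890 → Aug 19, 1890: 31 days (July has 31).
Aug 19, 1890 → Sep 11, 1890: 23 days.
Total: 1727 days.

1727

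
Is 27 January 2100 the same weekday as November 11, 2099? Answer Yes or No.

Yes

From Nov 11, 2099 to Jan 27, 2100 is 77 days.
77 mod 7 = 0, so they are the same weekday.
(Nov 11, 2099 is a Wednesday; Jan 27, 2100 is a Wednesday.)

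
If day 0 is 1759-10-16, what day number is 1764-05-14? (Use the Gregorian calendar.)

1672

Oct 16, 1759 → Oct 16, 1760: 366 days (Feb 29, 1760 is in that span).
Oct 16, 1760 → Oct 16, 1761: 365 days.
Oct 16, 1761 → Oct 16, 1762: 365 days.
Oct 16, 1762 → Oct 16, 1763: 365 days.
Oct 16, 1763 → Nov 16, 1763: 31 days (October has 31).
Nov 16, 1763 → Dec 16, 1763: 30 days (November has 30).
Dec 16, 1763 → Jan 16, 1764: 31 days (December has 31).
Jan 16, 1764 → Feb 16, 1764: 31 days (January has 31).
Feb 16, 1764 → Mar 16, 1764: 29 days (February has 29).
Mar 16, 1764 → Apr 16, 1764: 31 days (March has 31).
Apr 16, 1764 → May 14, 1764: 28 days.
Total: 1672 days.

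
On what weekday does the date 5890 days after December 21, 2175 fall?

First find the weekday of Dec 21, 2175. Doomsday rule: the anchor day for the 2100s is Sunday. For year 75: 75÷12 = 6 r 3, and 3÷4 = 0, so 6+3+0 = 9.
Sunday + 9 ≡ Tuesday — that's 2175's doomsday.
In December the doomsday date is Dec 12.
Dec 21 is 9 days after Dec 12; 9 mod 7 = 2, so Tuesday + 2 = Thursday.
5890 mod 7 = 3, so 5890 days after a Thursday is Thursday + 3 = Sunday.

Sunday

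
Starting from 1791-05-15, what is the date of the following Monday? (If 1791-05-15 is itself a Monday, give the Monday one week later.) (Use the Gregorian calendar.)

May 15, 1791 is a Sunday.
From Sunday to the next Monday is 1 day.
May 15, 1791 + 1 = May 16, 1791.

May 16, 1791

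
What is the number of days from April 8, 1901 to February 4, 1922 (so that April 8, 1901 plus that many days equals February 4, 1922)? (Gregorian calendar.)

7607

Apr 8, 1901 → Apr 8, 1902: 365 days.
Apr 8, 1902 → Apr 8, 1903: 365 days.
Apr 8, 1903 → Apr 8, 1904: 366 days (Feb 29, 1904 is in that span).
Apr 8, 1904 → Apr 8, 1905: 365 days.
Apr 8, 1905 → Apr 8, 1906: 365 days.
Apr 8, 1906 → Apr 8, 1907: 365 days.
Apr 8, 1907 → Apr 8, 1908: 366 days (Feb 29, 1908 is in that span).
Apr 8, 1908 → Apr 8, 1909: 365 days.
Apr 8, 1909 → Apr 8, 1910: 365 days.
Apr 8, 1910 → Apr 8, 1911: 365 days.
Apr 8, 1911 → Apr 8, 1912: 366 days (Feb 29, 1912 is in that span).
Apr 8, 1912 → Apr 8, 1913: 365 days.
Apr 8, 1913 → Apr 8, 1914: 365 days.
Apr 8, 1914 → Apr 8, 1915: 365 days.
Apr 8, 1915 → Apr 8, 1916: 366 days (Feb 29, 1916 is in that span).
Apr 8, 1916 → Apr 8, 1917: 365 days.
Apr 8, 1917 → Apr 8, 1918: 365 days.
Apr 8, 1918 → Apr 8, 1919: 365 days.
Apr 8, 1919 → Apr 8, 1920: 366 days (Feb 29, 1920 is in that span).
Apr 8, 1920 → Apr 8, 1921: 365 days.
Apr 8, 1921 → May 8, 1921: 30 days (April has 30).
May 8, 1921 → Jun 8, 1921: 31 days (May has 31).
Jun 8, 1921 → Jul 8, 1921: 30 days (June has 30).
Jul 8, 1921 → Aug 8, 1921: 31 days (July has 31).
Aug 8, 1921 → Sep 8, 1921: 31 days (August has 31).
Sep 8, 1921 → Oct 8, 1921: 30 days (September has 30).
Oct 8, 1921 → Nov 8, 1921: 31 days (October has 31).
Nov 8, 1921 → Dec 8, 1921: 30 days (November has 30).
Dec 8, 1921 → Jan 8, 1922: 31 days (December has 31).
Jan 8, 1922 → Feb 4, 1922: 27 days.
Total: 7607 days.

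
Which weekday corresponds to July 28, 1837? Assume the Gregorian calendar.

Friday

Doomsday rule: the anchor day for the 1800s is Friday. For year 37: 37÷12 = 3 r 1, and 1÷4 = 0, so 3+1+0 = 4.
Friday + 4 ≡ Tuesday — that's 1837's doomsday.
In July the doomsday date is Jul 11.
Jul 28 is 17 days after Jul 11; 17 mod 7 = 3, so Tuesday + 3 = Friday.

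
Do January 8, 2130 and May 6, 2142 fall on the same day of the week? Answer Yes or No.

Yes

From Jan 8, 2130 to May 6, 2142 is 4501 days.
4501 mod 7 = 0, so they are the same weekday.
(Jan 8, 2130 is a Sunday; May 6, 2142 is a Sunday.)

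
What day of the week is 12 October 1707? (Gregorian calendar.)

Doomsday rule: the anchor day for the 1700s is Sunday. For year 07: 7÷12 = 0 r 7, and 7÷4 = 1, so 0+7+1 = 8.
Sunday + 8 ≡ Monday — that's 1707's doomsday.
In October the doomsday date is Oct 10.
Oct 12 is 2 days after Oct 10; 2 mod 7 = 2, so Monday + 2 = Wednesday.

Wednesday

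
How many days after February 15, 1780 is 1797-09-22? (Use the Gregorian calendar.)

6429

Feb 15, 1780 → Feb 15, 1781: 366 days (Feb 29, 1780 is in that span).
Feb 15, 1781 → Feb 15, 1782: 365 days.
Feb 15, 1782 → Feb 15, 1783: 365 days.
Feb 15, 1783 → Feb 15, 1784: 365 days.
Feb 15, 1784 → Feb 15, 1785: 366 days (Feb 29, 1784 is in that span).
Feb 15, 1785 → Feb 15, 1786: 365 days.
Feb 15, 1786 → Feb 15, 1787: 365 days.
Feb 15, 1787 → Feb 15, 1788: 365 days.
Feb 15, 1788 → Feb 15, 1789: 366 days (Feb 29, 1788 is in that span).
Feb 15, 1789 → Feb 15, 1790: 365 days.
Feb 15, 1790 → Feb 15, 1791: 365 days.
Feb 15, 1791 → Feb 15, 1792: 365 days.
Feb 15, 1792 → Feb 15, 1793: 366 days (Feb 29, 1792 is in that span).
Feb 15, 1793 → Feb 15, 1794: 365 days.
Feb 15, 1794 → Feb 15, 1795: 365 days.
Feb 15, 1795 → Feb 15, 1796: 365 days.
Feb 15, 1796 → Feb 15, 1797: 366 days (Feb 29, 1796 is in that span).
Feb 15, 1797 → Mar 15, 1797: 28 days (February has 28).
Mar 15, 1797 → Apr 15, 1797: 31 days (March has 31).
Apr 15, 1797 → May 15, 1797: 30 days (April has 30).
May 15, 1797 → Jun 15, 1797: 31 days (May has 31).
Jun 15, 1797 → Jul 15, 1797: 30 days (June has 30).
Jul 15, 1797 → Aug 15, 1797: 31 days (July has 31).
Aug 15, 1797 → Sep 15, 1797: 31 days (August has 31).
Sep 15, 1797 → Sep 22, 1797: 7 days.
Total: 6429 days.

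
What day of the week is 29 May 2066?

Saturday

Doomsday rule: the anchor day for the 2000s is Tuesday. For year 66: 66÷12 = 5 r 6, and 6÷4 = 1, so 5+6+1 = 12.
Tuesday + 12 ≡ Sunday — that's 2066's doomsday.
In May the doomsday date is May 9.
May 29 is 20 days after May 9; 20 mod 7 = 6, so Sunday + 6 = Saturday.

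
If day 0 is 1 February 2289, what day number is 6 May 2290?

459

Feb 1, 2289 → Feb 1, 2290: 365 days.
Feb 1, 2290 → Mar 1, 2290: 28 days (February has 28).
Mar 1, 2290 → Apr 1, 2290: 31 days (March has 31).
Apr 1, 2290 → May 1, 2290: 30 days (April has 30).
May 1, 2290 → May 6, 2290: 5 days.
Total: 459 days.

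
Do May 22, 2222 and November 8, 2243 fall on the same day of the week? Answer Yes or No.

Yes

From May 22, 2222 to Nov 8, 2243 is 7840 days.
7840 mod 7 = 0, so they are the same weekday.
(May 22, 2222 is a Wednesday; Nov 8, 2243 is a Wednesday.)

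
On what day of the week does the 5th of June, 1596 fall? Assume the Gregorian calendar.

Wednesday

Doomsday rule: the anchor day for the 1500s is Wednesday. For year 96: 96÷12 = 8 r 0, and 0÷4 = 0, so 8+0+0 = 8.
Wednesday + 8 ≡ Thursday — that's 1596's doomsday.
In June the doomsday date is Jun 6.
Jun 5 is 1 day before Jun 6; 1 mod 7 = 1, so Thursday − 1 = Wednesday.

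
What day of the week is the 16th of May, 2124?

Doomsday rule: the anchor day for the 2100s is Sunday. For year 24: 24÷12 = 2 r 0, and 0÷4 = 0, so 2+0+0 = 2.
Sunday + 2 ≡ Tuesday — that's 2124's doomsday.
In May the doomsday date is May 9.
May 16 is 7 days after May 9; 7 mod 7 = 0, so Tuesday + 0 = Tuesday.

Tuesday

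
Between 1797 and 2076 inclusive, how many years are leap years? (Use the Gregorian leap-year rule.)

Multiples of 4 in [1797,2076]: 70.
Of those, multiples of 100: 3 (not leap unless ÷400).
Multiples of 400: 1.
Leap years = 70 − 3 + 1 = 68.

68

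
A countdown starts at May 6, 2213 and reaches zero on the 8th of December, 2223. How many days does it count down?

3868

May 6, 2213 → May 6, 2214: 365 days.
May 6, 2214 → May 6, 2215: 365 days.
May 6, 2215 → May 6, 2216: 366 days (Feb 29, 2216 is in that span).
May 6, 2216 → May 6, 2217: 365 days.
May 6, 2217 → May 6, 2218: 365 days.
May 6, 2218 → May 6, 2219: 365 days.
May 6, 2219 → May 6, 2220: 366 days (Feb 29, 2220 is in that span).
May 6, 2220 → May 6, 2221: 365 days.
May 6, 2221 → May 6, 2222: 365 days.
May 6, 2222 → May 6, 2223: 365 days.
May 6, 2223 → Jun 6, 2223: 31 days (May has 31).
Jun 6, 2223 → Jul 6, 2223: 30 days (June has 30).
Jul 6, 2223 → Aug 6, 2223: 31 days (July has 31).
Aug 6, 2223 → Sep 6, 2223: 31 days (August has 31).
Sep 6, 2223 → Oct 6, 2223: 30 days (September has 30).
Oct 6, 2223 → Nov 6, 2223: 31 days (October has 31).
Nov 6, 2223 → Dec 6, 2223: 30 days (November has 30).
Dec 6, 2223 → Dec 8, 2223: 2 days.
Total: 3868 days.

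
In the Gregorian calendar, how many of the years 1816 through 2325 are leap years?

Multiples of 4 in [1816,2325]: 128.
Of those, multiples of 100: 5 (not leap unless ÷400).
Multiples of 400: 1.
Leap years = 128 − 5 + 1 = 124.

124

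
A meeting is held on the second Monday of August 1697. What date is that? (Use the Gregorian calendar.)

August 12, 1697

August 1, 1697 is a Thursday.
The first Monday is therefore August 5 (4 days later).
The second Monday is 5 + 1×7 = August 12.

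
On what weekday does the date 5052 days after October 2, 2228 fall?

Tuesday

First find the weekday of Oct 2, 2228. Doomsday rule: the anchor day for the 2200s is Friday. For year 28: 28÷12 = 2 r 4, and 4÷4 = 1, so 2+4+1 = 7.
Friday + 7 ≡ Friday — that's 2228's doomsday.
In October the doomsday date is Oct 10.
Oct 2 is 8 days before Oct 10; 8 mod 7 = 1, so Friday − 1 = Thursday.
5052 mod 7 = 5, so 5052 days after a Thursday is Thursday + 5 = Tuesday.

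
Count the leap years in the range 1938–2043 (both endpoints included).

Multiples of 4 in [1938,2043]: 26.
Of those, multiples of 100: 1 (not leap unless ÷400).
Multiples of 400: 1.
Leap years = 26 − 1 + 1 = 26.

26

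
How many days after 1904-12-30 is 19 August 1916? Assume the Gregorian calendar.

4250

Dec 30, 1904 → Dec 30, 1905: 365 days.
Dec 30, 1905 → Dec 30, 1906: 365 days.
Dec 30, 1906 → Dec 30, 1907: 365 days.
Dec 30, 1907 → Dec 30, 1908: 366 days (Feb 29, 1908 is in that span).
Dec 30, 1908 → Dec 30, 1909: 365 days.
Dec 30, 1909 → Dec 30, 1910: 365 days.
Dec 30, 1910 → Dec 30, 1911: 365 days.
Dec 30, 1911 → Dec 30, 1912: 366 days (Feb 29, 1912 is in that span).
Dec 30, 1912 → Dec 30, 1913: 365 days.
Dec 30, 1913 → Dec 30, 1914: 365 days.
Dec 30, 1914 → Dec 30, 1915: 365 days.
Dec 30, 1915 → Jan 30, 1916: 31 days (December has 31).
Jan 30, 1916 → Feb 29, 1916: 30 days (January has 31).
Feb 29, 1916 → Mar 29, 1916: 29 days (February has 29).
Mar 29, 1916 → Apr 29, 1916: 31 days (March has 31).
Apr 29, 1916 → May 29, 1916: 30 days (April has 30).
May 29, 1916 → Jun 29, 1916: 31 days (May has 31).
Jun 29, 1916 → Jul 29, 1916: 30 days (June has 30).
Jul 29, 1916 → Aug 19, 1916: 21 days.
Total: 4250 days.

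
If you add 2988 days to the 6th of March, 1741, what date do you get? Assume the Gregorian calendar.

May 11, 1749

+365 (one year) → Mar 6, 1742 (2623 left).
+365 (one year) → Mar 6, 1743 (2258 left).
+366 (one year; includes Feb 29, 1744) → Mar 6, 1744 (1892 left).
+365 (one year) → Mar 6, 1745 (1527 left).
+365 (one year) → Mar 6, 1746 (1162 left).
+365 (one year) → Mar 6, 1747 (797 left).
+366 (one year; includes Feb 29, 1748) → Mar 6, 1748 (431 left).
+365 (one year) → Mar 6, 1749 (66 left).
Mar has 31 days: +26 → Apr 1, 1749 (40 left).
Apr has 30 days: +30 → May 1, 1749 (10 left).
+10 → May 11, 1749.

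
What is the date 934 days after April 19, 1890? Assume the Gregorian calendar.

+365 (one year) → Apr 19, 1891 (569 left).
+366 (one year; includes Feb 29, 1892) → Apr 19, 1892 (203 left).
Apr has 30 days: +12 → May 1, 1892 (191 left).
May has 31 days: +31 → Jun 1, 1892 (160 left).
Jun has 30 days: +30 → Jul 1, 1892 (130 left).
Jul has 31 days: +31 → Aug 1, 1892 (99 left).
Aug has 31 days: +31 → Sep 1, 1892 (68 left).
Sep has 30 days: +30 → Oct 1, 1892 (38 left).
Oct has 31 days: +31 → Nov 1, 1892 (7 left).
+7 → Nov 8, 1892.

November 8, 1892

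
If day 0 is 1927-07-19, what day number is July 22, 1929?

734

Jul 19, 1927 → Jul 19, 1928: 366 days (Feb 29, 1928 is in that span).
Jul 19, 1928 → Aug 19, 1928: 31 days (July has 31).
Aug 19, 1928 → Sep 19, 1928: 31 days (August has 31).
Sep 19, 1928 → Oct 19, 1928: 30 days (September has 30).
Oct 19, 1928 → Nov 19, 1928: 31 days (October has 31).
Nov 19, 1928 → Dec 19, 1928: 30 days (November has 30).
Dec 19, 1928 → Jan 19, 1929: 31 days (December has 31).
Jan 19, 1929 → Feb 19, 1929: 31 days (January has 31).
Feb 19, 1929 → Mar 19, 1929: 28 days (February has 28).
Mar 19, 1929 → Apr 19, 1929: 31 days (March has 31).
Apr 19, 1929 → May 19, 1929: 30 days (April has 30).
May 19, 1929 → Jun 19, 1929: 31 days (May has 31).
Jun 19, 1929 → Jul 19, 1929: 30 days (June has 30).
Jul 19, 1929 → Jul 22, 1929: 3 days.
Total: 734 days.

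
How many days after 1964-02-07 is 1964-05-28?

111

Feb 7, 1964 → Mar 7, 1964: 29 days (February has 29).
Mar 7, 1964 → Apr 7, 1964: 31 days (March has 31).
Apr 7, 1964 → May 7, 1964: 30 days (April has 30).
May 7, 1964 → May 28, 1964: 21 days.
Total: 111 days.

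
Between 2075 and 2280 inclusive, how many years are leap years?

Multiples of 4 in [2075,2280]: 52.
Of those, multiples of 100: 2 (not leap unless ÷400).
Multiples of 400: 0.
Leap years = 52 − 2 + 0 = 50.

50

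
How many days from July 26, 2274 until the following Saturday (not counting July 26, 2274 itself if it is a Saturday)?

Jul 26, 2274 is a Sunday.
From Sunday to the next Saturday is 6 days.

6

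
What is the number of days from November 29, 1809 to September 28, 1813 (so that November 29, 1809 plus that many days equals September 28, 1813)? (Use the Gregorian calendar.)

1399

Nov 29, 1809 → Nov 29, 1810: 365 days.
Nov 29, 1810 → Nov 29, 1811: 365 days.
Nov 29, 1811 → Nov 29, 1812: 366 days (Feb 29, 1812 is in that span).
Nov 29, 1812 → Dec 29, 1812: 30 days (November has 30).
Dec 29, 1812 → Jan 29, 1813: 31 days (December has 31).
Jan 29, 1813 → Feb 28, 1813: 30 days (January has 31).
Feb 28, 1813 → Mar 28, 1813: 28 days (February has 28).
Mar 28, 1813 → Apr 28, 1813: 31 days (March has 31).
Apr 28, 1813 → May 28, 1813: 30 days (April has 30).
May 28, 1813 → Jun 28, 1813: 31 days (May has 31).
Jun 28, 1813 → Jul 28, 1813: 30 days (June has 30).
Jul 28, 1813 → Aug 28, 1813: 31 days (July has 31).
Aug 28, 1813 → Sep 28, 1813: 31 days.
Total: 1399 days.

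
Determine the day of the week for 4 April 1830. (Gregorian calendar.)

Sunday

Doomsday rule: the anchor day for the 1800s is Friday. For year 30: 30÷12 = 2 r 6, and 6÷4 = 1, so 2+6+1 = 9.
Friday + 9 ≡ Sunday — that's 1830's doomsday.
In April the doomsday date is Apr 4.
Apr 4 is the doomsday itself: Sunday.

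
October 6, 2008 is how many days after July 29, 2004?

Jul 29, 2004 → Jul 29, 2005: 365 days.
Jul 29, 2005 → Jul 29, 2006: 365 days.
Jul 29, 2006 → Jul 29, 2007: 365 days.
Jul 29, 2007 → Jul 29, 2008: 366 days (Feb 29, 2008 is in that span).
Jul 29, 2008 → Aug 29, 2008: 31 days (July has 31).
Aug 29, 2008 → Sep 29, 2008: 31 days (August has 31).
Sep 29, 2008 → Oct 6, 2008: 7 days.
Total: 1530 days.

1530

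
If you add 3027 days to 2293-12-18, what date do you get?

+365 (one year) → Dec 18, 2294 (2662 left).
+365 (one year) → Dec 18, 2295 (2297 left).
+366 (one year; includes Feb 29, 2296) → Dec 18, 2296 (1931 left).
+365 (one year) → Dec 18, 2297 (1566 left).
+365 (one year) → Dec 18, 2298 (1201 left).
+365 (one year) → Dec 18, 2299 (836 left).
+365 (one year) → Dec 18, 2300 (471 left).
+365 (one year) → Dec 18, 2301 (106 left).
Dec has 31 days: +14 → Jan 1, 2302 (92 left).
Jan has 31 days: +31 → Feb 1, 2302 (61 left).
Feb has 28 days: +28 → Mar 1, 2302 (33 left).
Mar has 31 days: +31 → Apr 1, 2302 (2 left).
+2 → Apr 3, 2302.

April 3, 2302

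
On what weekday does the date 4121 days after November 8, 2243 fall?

First find the weekday of Nov 8, 2243. Doomsday rule: the anchor day for the 2200s is Friday. For year 43: 43÷12 = 3 r 7, and 7÷4 = 1, so 3+7+1 = 11.
Friday + 11 ≡ Tuesday — that's 2243's doomsday.
In November the doomsday date is Nov 7.
Nov 8 is 1 day after Nov 7; 1 mod 7 = 1, so Tuesday + 1 = Wednesday.
4121 mod 7 = 5, so 4121 days after a Wednesday is Wednesday + 5 = Monday.

Monday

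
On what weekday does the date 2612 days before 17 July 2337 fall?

First find the weekday of Jul 17, 2337. Doomsday rule: the anchor day for the 2300s is Wednesday. For year 37: 37÷12 = 3 r 1, and 1÷4 = 0, so 3+1+0 = 4.
Wednesday + 4 ≡ Sunday — that's 2337's doomsday.
In July the doomsday date is Jul 11.
Jul 17 is 6 days after Jul 11; 6 mod 7 = 6, so Sunday + 6 = Saturday.
2612 mod 7 = 1, so 2612 days before a Saturday is Saturday − 1 = Friday.

Friday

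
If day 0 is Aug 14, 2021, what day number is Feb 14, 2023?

549

Aug 14, 2021 → Aug 14, 2022: 365 days.
Aug 14, 2022 → Sep 14, 2022: 31 days (August has 31).
Sep 14, 2022 → Oct 14, 2022: 30 days (September has 30).
Oct 14, 2022 → Nov 14, 2022: 31 days (October has 31).
Nov 14, 2022 → Dec 14, 2022: 30 days (November has 30).
Dec 14, 2022 → Jan 14, 2023: 31 days (December has 31).
Jan 14, 2023 → Feb 14, 2023: 31 days.
Total: 549 days.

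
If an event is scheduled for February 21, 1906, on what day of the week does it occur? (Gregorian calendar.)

Doomsday rule: the anchor day for the 1900s is Wednesday. For year 06: 6÷12 = 0 r 6, and 6÷4 = 1, so 0+6+1 = 7.
Wednesday + 7 ≡ Wednesday — that's 1906's doomsday.
In February the doomsday date is Feb 28 (1906 is not a leap year).
Feb 21 is 7 days before Feb 28; 7 mod 7 = 0, so Wednesday − 0 = Wednesday.

Wednesday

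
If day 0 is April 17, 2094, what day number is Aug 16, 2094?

121

Apr 17, 2094 → May 17, 2094: 30 days (April has 30).
May 17, 2094 → Jun 17, 2094: 31 days (May has 31).
Jun 17, 2094 → Jul 17, 2094: 30 days (June has 30).
Jul 17, 2094 → Aug 16, 2094: 30 days.
Total: 121 days.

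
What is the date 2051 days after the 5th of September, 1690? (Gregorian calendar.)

April 17, 1696

+365 (one year) → Sep 5, 1691 (1686 left).
+366 (one year; includes Feb 29, 1692) → Sep 5, 1692 (1320 left).
+365 (one year) → Sep 5, 1693 (955 left).
+365 (one year) → Sep 5, 1694 (590 left).
+365 (one year) → Sep 5, 1695 (225 left).
Sep has 30 days: +26 → Oct 1, 1695 (199 left).
Oct has 31 days: +31 → Nov 1, 1695 (168 left).
Nov has 30 days: +30 → Dec 1, 1695 (138 left).
Dec has 31 days: +31 → Jan 1, 1696 (107 left).
Jan has 31 days: +31 → Feb 1, 1696 (76 left).
Feb has 29 days: +29 → Mar 1, 1696 (47 left).
Mar has 31 days: +31 → Apr 1, 1696 (16 left).
+16 → Apr 17, 1696.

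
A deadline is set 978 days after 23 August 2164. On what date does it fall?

+365 (one year) → Aug 23, 2165 (613 left).
+365 (one year) → Aug 23, 2166 (248 left).
Aug has 31 days: +9 → Sep 1, 2166 (239 left).
Sep has 30 days: +30 → Oct 1, 2166 (209 left).
Oct has 31 days: +31 → Nov 1, 2166 (178 left).
Nov has 30 days: +30 → Dec 1, 2166 (148 left).
Dec has 31 days: +31 → Jan 1, 2167 (117 left).
Jan has 31 days: +31 → Feb 1, 2167 (86 left).
Feb has 28 days: +28 → Mar 1, 2167 (58 left).
Mar has 31 days: +31 → Apr 1, 2167 (27 left).
+27 → Apr 28, 2167.

April 28, 2167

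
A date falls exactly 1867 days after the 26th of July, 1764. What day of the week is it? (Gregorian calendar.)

First find the weekday of Jul 26, 1764. Doomsday rule: the anchor day for the 1700s is Sunday. For year 64: 64÷12 = 5 r 4, and 4÷4 = 1, so 5+4+1 = 10.
Sunday + 10 ≡ Wednesday — that's 1764's doomsday.
In July the doomsday date is Jul 11.
Jul 26 is 15 days after Jul 11; 15 mod 7 = 1, so Wednesday + 1 = Thursday.
1867 mod 7 = 5, so 1867 days after a Thursday is Thursday + 5 = Tuesday.

Tuesday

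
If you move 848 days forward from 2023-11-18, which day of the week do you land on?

Nov 18, 2023 is a Saturday.
848 mod 7 = 1, so 848 days after a Saturday is Saturday + 1 = Sunday.

Sunday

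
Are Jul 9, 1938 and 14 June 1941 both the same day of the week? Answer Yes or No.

Yes

From Jul 9, 1938 to Jun 14, 1941 is 1071 days.
1071 mod 7 = 0, so they are the same weekday.
(Jul 9, 1938 is a Saturday; Jun 14, 1941 is a Saturday.)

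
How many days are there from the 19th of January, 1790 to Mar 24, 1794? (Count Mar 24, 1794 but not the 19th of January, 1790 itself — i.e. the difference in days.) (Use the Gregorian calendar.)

1525

Jan 19, 1790 → Jan 19, 1791: 365 days.
Jan 19, 1791 → Jan 19, 1792: 365 days.
Jan 19, 1792 → Jan 19, 1793: 366 days (Feb 29, 1792 is in that span).
Jan 19, 1793 → Jan 19, 1794: 365 days.
Jan 19, 1794 → Feb 19, 1794: 31 days (January has 31).
Feb 19, 1794 → Mar 19, 1794: 28 days (February has 28).
Mar 19, 1794 → Mar 24, 1794: 5 days.
Total: 1525 days.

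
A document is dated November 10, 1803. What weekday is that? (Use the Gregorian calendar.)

Doomsday rule: the anchor day for the 1800s is Friday. For year 03: 3÷12 = 0 r 3, and 3÷4 = 0, so 0+3+0 = 3.
Friday + 3 ≡ Monday — that's 1803's doomsday.
In November the doomsday date is Nov 7.
Nov 10 is 3 days after Nov 7; 3 mod 7 = 3, so Monday + 3 = Thursday.

Thursday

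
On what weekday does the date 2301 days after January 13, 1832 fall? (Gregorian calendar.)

First find the weekday of Jan 13, 1832. Doomsday rule: the anchor day for the 1800s is Friday. For year 32: 32÷12 = 2 r 8, and 8÷4 = 2, so 2+8+2 = 12.
Friday + 12 ≡ Wednesday — that's 1832's doomsday.
In January the doomsday date is Jan 4 (1832 is a leap year (divisible by 4)).
Jan 13 is 9 days after Jan 4; 9 mod 7 = 2, so Wednesday + 2 = Friday.
2301 mod 7 = 5, so 2301 days after a Friday is Friday + 5 = Wednesday.

Wednesday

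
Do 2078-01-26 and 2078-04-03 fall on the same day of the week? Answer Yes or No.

From Jan 26, 2078 to Apr 3, 2078 is 67 days.
67 mod 7 = 4, so they are different weekdays.
(Jan 26, 2078 is a Wednesday; Apr 3, 2078 is a Sunday.)

No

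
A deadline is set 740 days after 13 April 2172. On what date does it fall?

+365 (one year) → Apr 13, 2173 (375 left).
Apr has 30 days: +18 → May 1, 2173 (357 left).
May has 31 days: +31 → Jun 1, 2173 (326 left).
Jun has 30 days: +30 → Jul 1, 2173 (296 left).
Jul has 31 days: +31 → Aug 1, 2173 (265 left).
Aug has 31 days: +31 → Sep 1, 2173 (234 left).
Sep has 30 days: +30 → Oct 1, 2173 (204 left).
Oct has 31 days: +31 → Nov 1, 2173 (173 left).
Nov has 30 days: +30 → Dec 1, 2173 (143 left).
Dec has 31 days: +31 → Jan 1, 2174 (112 left).
Jan has 31 days: +31 → Feb 1, 2174 (81 left).
Feb has 28 days: +28 → Mar 1, 2174 (53 left).
Mar has 31 days: +31 → Apr 1, 2174 (22 left).
+22 → Apr 23, 2174.

April 23, 2174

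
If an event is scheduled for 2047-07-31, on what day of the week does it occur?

Doomsday rule: the anchor day for the 2000s is Tuesday. For year 47: 47÷12 = 3 r 11, and 11÷4 = 2, so 3+11+2 = 16.
Tuesday + 16 ≡ Thursday — that's 2047's doomsday.
In July the doomsday date is Jul 11.
Jul 31 is 20 days after Jul 11; 20 mod 7 = 6, so Thursday + 6 = Wednesday.

Wednesday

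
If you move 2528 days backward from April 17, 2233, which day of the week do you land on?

First find the weekday of Apr 17, 2233. Doomsday rule: the anchor day for the 2200s is Friday. For year 33: 33÷12 = 2 r 9, and 9÷4 = 2, so 2+9+2 = 13.
Friday + 13 ≡ Thursday — that's 2233's doomsday.
In April the doomsday date is Apr 4.
Apr 17 is 13 days after Apr 4; 13 mod 7 = 6, so Thursday + 6 = Wednesday.
2528 mod 7 = 1, so 2528 days before a Wednesday is Wednesday − 1 = Tuesday.

Tuesday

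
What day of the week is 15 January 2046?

Monday

Doomsday rule: the anchor day for the 2000s is Tuesday. For year 46: 46÷12 = 3 r 10, and 10÷4 = 2, so 3+10+2 = 15.
Tuesday + 15 ≡ Wednesday — that's 2046's doomsday.
In January the doomsday date is Jan 3 (2046 is not a leap year).
Jan 15 is 12 days after Jan 3; 12 mod 7 = 5, so Wednesday + 5 = Monday.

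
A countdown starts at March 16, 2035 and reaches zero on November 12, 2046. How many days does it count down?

4259

Mar 16, 2035 → Mar 16, 2036: 366 days (Feb 29, 2036 is in that span).
Mar 16, 2036 → Mar 16, 2037: 365 days.
Mar 16, 2037 → Mar 16, 2038: 365 days.
Mar 16, 2038 → Mar 16, 2039: 365 days.
Mar 16, 2039 → Mar 16, 2040: 366 days (Feb 29, 2040 is in that span).
Mar 16, 2040 → Mar 16, 2041: 365 days.
Mar 16, 2041 → Mar 16, 2042: 365 days.
Mar 16, 2042 → Mar 16, 2043: 365 days.
Mar 16, 2043 → Mar 16, 2044: 366 days (Feb 29, 2044 is in that span).
Mar 16, 2044 → Mar 16, 2045: 365 days.
Mar 16, 2045 → Mar 16, 2046: 365 days.
Mar 16, 2046 → Apr 16, 2046: 31 days (March has 31).
Apr 16, 2046 → May 16, 2046: 30 days (April has 30).
May 16, 2046 → Jun 16, 2046: 31 days (May has 31).
Jun 16, 2046 → Jul 16, 2046: 30 days (June has 30).
Jul 16, 2046 → Aug 16, 2046: 31 days (July has 31).
Aug 16, 2046 → Sep 16, 2046: 31 days (August has 31).
Sep 16, 2046 → Oct 16, 2046: 30 days (September has 30).
Oct 16, 2046 → Nov 12, 2046: 27 days.
Total: 4259 days.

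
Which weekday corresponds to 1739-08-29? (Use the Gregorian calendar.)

Doomsday rule: the anchor day for the 1700s is Sunday. For year 39: 39÷12 = 3 r 3, and 3÷4 = 0, so 3+3+0 = 6.
Sunday + 6 ≡ Saturday — that's 1739's doomsday.
In August the doomsday date is Aug 8.
Aug 29 is 21 days after Aug 8; 21 mod 7 = 0, so Saturday + 0 = Saturday.

Saturday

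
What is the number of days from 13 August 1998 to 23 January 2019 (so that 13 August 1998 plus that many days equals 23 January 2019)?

Aug 13, 1998 → Aug 13, 1999: 365 days.
Aug 13, 1999 → Aug 13, 2000: 366 days (Feb 29, 2000 is in that span).
Aug 13, 2000 → Aug 13, 2001: 365 days.
Aug 13, 2001 → Aug 13, 2002: 365 days.
Aug 13, 2002 → Aug 13, 2003: 365 days.
Aug 13, 2003 → Aug 13, 2004: 366 days (Feb 29, 2004 is in that span).
Aug 13, 2004 → Aug 13, 2005: 365 days.
Aug 13, 2005 → Aug 13, 2006: 365 days.
Aug 13, 2006 → Aug 13, 2007: 365 days.
Aug 13, 2007 → Aug 13, 2008: 366 days (Feb 29, 2008 is in that span).
Aug 13, 2008 → Aug 13, 2009: 365 days.
Aug 13, 2009 → Aug 13, 2010: 365 days.
Aug 13, 2010 → Aug 13, 2011: 365 days.
Aug 13, 2011 → Aug 13, 2012: 366 days (Feb 29, 2012 is in that span).
Aug 13, 2012 → Aug 13, 2013: 365 days.
Aug 13, 2013 → Aug 13, 2014: 365 days.
Aug 13, 2014 → Aug 13, 2015: 365 days.
Aug 13, 2015 → Aug 13, 2016: 366 days (Feb 29, 2016 is in that span).
Aug 13, 2016 → Aug 13, 2017: 365 days.
Aug 13, 2017 → Aug 13, 2018: 365 days.
Aug 13, 2018 → Sep 13, 2018: 31 days (August has 31).
Sep 13, 2018 → Oct 13, 2018: 30 days (September has 30).
Oct 13, 2018 → Nov 13, 2018: 31 days (October has 31).
Nov 13, 2018 → Dec 13, 2018: 30 days (November has 30).
Dec 13, 2018 → Jan 13, 2019: 31 days (December has 31).
Jan 13, 2019 → Jan 23, 2019: 10 days.
Total: 7468 days.

7468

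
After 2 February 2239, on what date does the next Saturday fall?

February 9, 2239

Feb 2, 2239 is a Saturday.
From Saturday to the next Saturday is 7 days.
Feb 2, 2239 + 7 = Feb 9, 2239.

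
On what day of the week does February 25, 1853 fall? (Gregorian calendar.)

Friday

Doomsday rule: the anchor day for the 1800s is Friday. For year 53: 53÷12 = 4 r 5, and 5÷4 = 1, so 4+5+1 = 10.
Friday + 10 ≡ Monday — that's 1853's doomsday.
In February the doomsday date is Feb 28 (1853 is not a leap year).
Feb 25 is 3 days before Feb 28; 3 mod 7 = 3, so Monday − 3 = Friday.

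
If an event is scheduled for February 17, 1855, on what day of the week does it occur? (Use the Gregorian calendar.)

Saturday

Doomsday rule: the anchor day for the 1800s is Friday. For year 55: 55÷12 = 4 r 7, and 7÷4 = 1, so 4+7+1 = 12.
Friday + 12 ≡ Wednesday — that's 1855's doomsday.
In February the doomsday date is Feb 28 (1855 is not a leap year).
Feb 17 is 11 days before Feb 28; 11 mod 7 = 4, so Wednesday − 4 = Saturday.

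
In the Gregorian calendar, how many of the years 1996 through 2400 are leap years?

Multiples of 4 in [1996,2400]: 102.
Of those, multiples of 100: 5 (not leap unless ÷400).
Multiples of 400: 2.
Leap years = 102 − 5 + 2 = 99.

99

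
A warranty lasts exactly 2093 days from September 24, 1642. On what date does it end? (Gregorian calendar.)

+365 (one year) → Sep 24, 1643 (1728 left).
+366 (one year; includes Feb 29, 1644) → Sep 24, 1644 (1362 left).
+365 (one year) → Sep 24, 1645 (997 left).
+365 (one year) → Sep 24, 1646 (632 left).
+365 (one year) → Sep 24, 1647 (267 left).
Sep has 30 days: +7 → Oct 1, 1647 (260 left).
Oct has 31 days: +31 → Nov 1, 1647 (229 left).
Nov has 30 days: +30 → Dec 1, 1647 (199 left).
Dec has 31 days: +31 → Jan 1, 1648 (168 left).
Jan has 31 days: +31 → Feb 1, 1648 (137 left).
Feb has 29 days: +29 → Mar 1, 1648 (108 left).
Mar has 31 days: +31 → Apr 1, 1648 (77 left).
Apr has 30 days: +30 → May 1, 1648 (47 left).
May has 31 days: +31 → Jun 1, 1648 (16 left).
+16 → Jun 17, 1648.

June 17, 1648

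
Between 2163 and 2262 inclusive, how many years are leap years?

Multiples of 4 in [2163,2262]: 25.
Of those, multiples of 100: 1 (not leap unless ÷400).
Multiples of 400: 0.
Leap years = 25 − 1 + 0 = 24.

24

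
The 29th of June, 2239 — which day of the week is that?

Saturday

Doomsday rule: the anchor day for the 2200s is Friday. For year 39: 39÷12 = 3 r 3, and 3÷4 = 0, so 3+3+0 = 6.
Friday + 6 ≡ Thursday — that's 2239's doomsday.
In June the doomsday date is Jun 6.
Jun 29 is 23 days after Jun 6; 23 mod 7 = 2, so Thursday + 2 = Saturday.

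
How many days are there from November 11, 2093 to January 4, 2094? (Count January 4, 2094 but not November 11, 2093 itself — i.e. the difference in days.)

54

Nov 11, 2093 → Dec 11, 2093: 30 days (November has 30).
Dec 11, 2093 → Jan 4, 2094: 24 days.
Total: 54 days.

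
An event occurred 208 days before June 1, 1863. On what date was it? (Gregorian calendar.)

−1 → May 31, 1863 (end of May, 31 days; 207 left).
−31 → Apr 30, 1863 (end of Apr, 30 days; 176 left).
−30 → Mar 31, 1863 (end of Mar, 31 days; 146 left).
−31 → Feb 28, 1863 (end of Feb, 28 days; 115 left).
−28 → Jan 31, 1863 (end of Jan, 31 days; 87 left).
−31 → Dec 31, 1862 (end of Dec, 31 days; 56 left).
−31 → Nov 30, 1862 (end of Nov, 30 days; 25 left).
−25 → Nov 5, 1862.

November 5, 1862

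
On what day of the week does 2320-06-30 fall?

Wednesday

Doomsday rule: the anchor day for the 2300s is Wednesday. For year 20: 20÷12 = 1 r 8, and 8÷4 = 2, so 1+8+2 = 11.
Wednesday + 11 ≡ Sunday — that's 2320's doomsday.
In June the doomsday date is Jun 6.
Jun 30 is 24 days after Jun 6; 24 mod 7 = 3, so Sunday + 3 = Wednesday.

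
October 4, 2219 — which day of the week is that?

Monday

Doomsday rule: the anchor day for the 2200s is Friday. For year 19: 19÷12 = 1 r 7, and 7÷4 = 1, so 1+7+1 = 9.
Friday + 9 ≡ Sunday — that's 2219's doomsday.
In October the doomsday date is Oct 10.
Oct 4 is 6 days before Oct 10; 6 mod 7 = 6, so Sunday − 6 = Monday.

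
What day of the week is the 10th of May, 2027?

Monday

Doomsday rule: the anchor day for the 2000s is Tuesday. For year 27: 27÷12 = 2 r 3, and 3÷4 = 0, so 2+3+0 = 5.
Tuesday + 5 ≡ Sunday — that's 2027's doomsday.
In May the doomsday date is May 9.
May 10 is 1 day after May 9; 1 mod 7 = 1, so Sunday + 1 = Monday.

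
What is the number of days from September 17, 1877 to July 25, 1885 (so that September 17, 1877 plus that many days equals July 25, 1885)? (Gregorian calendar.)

2868

Sep 17, 1877 → Sep 17, 1878: 365 days.
Sep 17, 1878 → Sep 17, 1879: 365 days.
Sep 17, 1879 → Sep 17, 1880: 366 days (Feb 29, 1880 is in that span).
Sep 17, 1880 → Sep 17, 1881: 365 days.
Sep 17, 1881 → Sep 17, 1882: 365 days.
Sep 17, 1882 → Sep 17, 1883: 365 days.
Sep 17, 1883 → Sep 17, 1884: 366 days (Feb 29, 1884 is in that span).
Sep 17, 1884 → Oct 17, 1884: 30 days (September has 30).
Oct 17, 1884 → Nov 17, 1884: 31 days (October has 31).
Nov 17, 1884 → Dec 17, 1884: 30 days (November has 30).
Dec 17, 1884 → Jan 17, 1885: 31 days (December has 31).
Jan 17, 1885 → Feb 17, 1885: 31 days (January has 31).
Feb 17, 1885 → Mar 17, 1885: 28 days (February has 28).
Mar 17, 1885 → Apr 17, 1885: 31 days (March has 31).
Apr 17, 1885 → May 17, 1885: 30 days (April has 30).
May 17, 1885 → Jun 17, 1885: 31 days (May has 31).
Jun 17, 1885 → Jul 17, 1885: 30 days (June has 30).
Jul 17, 1885 → Jul 25, 1885: 8 days.
Total: 2868 days.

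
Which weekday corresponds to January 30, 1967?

Monday

Doomsday rule: the anchor day for the 1900s is Wednesday. For year 67: 67÷12 = 5 r 7, and 7÷4 = 1, so 5+7+1 = 13.
Wednesday + 13 ≡ Tuesday — that's 1967's doomsday.
In January the doomsday date is Jan 3 (1967 is not a leap year).
Jan 30 is 27 days after Jan 3; 27 mod 7 = 6, so Tuesday + 6 = Monday.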